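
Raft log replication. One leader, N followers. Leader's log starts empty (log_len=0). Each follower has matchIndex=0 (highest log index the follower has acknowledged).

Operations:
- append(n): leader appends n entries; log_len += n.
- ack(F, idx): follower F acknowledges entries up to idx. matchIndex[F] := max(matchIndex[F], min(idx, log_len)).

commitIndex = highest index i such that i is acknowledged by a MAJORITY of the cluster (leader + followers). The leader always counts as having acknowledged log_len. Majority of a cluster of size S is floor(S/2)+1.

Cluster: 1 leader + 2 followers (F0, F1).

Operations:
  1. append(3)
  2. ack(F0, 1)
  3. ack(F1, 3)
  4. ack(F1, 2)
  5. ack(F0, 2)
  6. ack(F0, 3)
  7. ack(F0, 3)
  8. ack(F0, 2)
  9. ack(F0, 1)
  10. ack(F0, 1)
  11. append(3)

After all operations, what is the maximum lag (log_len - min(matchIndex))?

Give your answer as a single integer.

Answer: 3

Derivation:
Op 1: append 3 -> log_len=3
Op 2: F0 acks idx 1 -> match: F0=1 F1=0; commitIndex=1
Op 3: F1 acks idx 3 -> match: F0=1 F1=3; commitIndex=3
Op 4: F1 acks idx 2 -> match: F0=1 F1=3; commitIndex=3
Op 5: F0 acks idx 2 -> match: F0=2 F1=3; commitIndex=3
Op 6: F0 acks idx 3 -> match: F0=3 F1=3; commitIndex=3
Op 7: F0 acks idx 3 -> match: F0=3 F1=3; commitIndex=3
Op 8: F0 acks idx 2 -> match: F0=3 F1=3; commitIndex=3
Op 9: F0 acks idx 1 -> match: F0=3 F1=3; commitIndex=3
Op 10: F0 acks idx 1 -> match: F0=3 F1=3; commitIndex=3
Op 11: append 3 -> log_len=6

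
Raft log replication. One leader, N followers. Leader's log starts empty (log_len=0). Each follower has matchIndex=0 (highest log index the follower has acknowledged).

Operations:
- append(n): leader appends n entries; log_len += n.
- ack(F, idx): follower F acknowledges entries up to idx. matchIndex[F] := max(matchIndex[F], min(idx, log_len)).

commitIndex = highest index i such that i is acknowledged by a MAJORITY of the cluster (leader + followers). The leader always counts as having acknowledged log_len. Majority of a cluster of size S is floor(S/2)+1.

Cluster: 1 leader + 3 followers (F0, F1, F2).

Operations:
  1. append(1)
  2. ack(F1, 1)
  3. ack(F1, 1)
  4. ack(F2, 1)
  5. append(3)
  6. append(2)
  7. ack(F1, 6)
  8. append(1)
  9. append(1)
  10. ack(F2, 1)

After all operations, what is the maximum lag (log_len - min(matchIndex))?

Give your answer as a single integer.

Op 1: append 1 -> log_len=1
Op 2: F1 acks idx 1 -> match: F0=0 F1=1 F2=0; commitIndex=0
Op 3: F1 acks idx 1 -> match: F0=0 F1=1 F2=0; commitIndex=0
Op 4: F2 acks idx 1 -> match: F0=0 F1=1 F2=1; commitIndex=1
Op 5: append 3 -> log_len=4
Op 6: append 2 -> log_len=6
Op 7: F1 acks idx 6 -> match: F0=0 F1=6 F2=1; commitIndex=1
Op 8: append 1 -> log_len=7
Op 9: append 1 -> log_len=8
Op 10: F2 acks idx 1 -> match: F0=0 F1=6 F2=1; commitIndex=1

Answer: 8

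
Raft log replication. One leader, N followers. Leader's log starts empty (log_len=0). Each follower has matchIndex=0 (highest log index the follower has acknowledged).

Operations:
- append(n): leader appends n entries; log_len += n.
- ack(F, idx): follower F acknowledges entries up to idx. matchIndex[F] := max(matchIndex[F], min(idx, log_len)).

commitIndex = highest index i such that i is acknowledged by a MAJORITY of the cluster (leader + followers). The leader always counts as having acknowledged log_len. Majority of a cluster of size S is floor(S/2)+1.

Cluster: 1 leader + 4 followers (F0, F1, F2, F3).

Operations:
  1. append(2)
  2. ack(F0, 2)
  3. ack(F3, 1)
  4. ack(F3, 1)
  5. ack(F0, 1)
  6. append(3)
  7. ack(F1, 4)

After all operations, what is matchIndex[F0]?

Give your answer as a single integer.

Op 1: append 2 -> log_len=2
Op 2: F0 acks idx 2 -> match: F0=2 F1=0 F2=0 F3=0; commitIndex=0
Op 3: F3 acks idx 1 -> match: F0=2 F1=0 F2=0 F3=1; commitIndex=1
Op 4: F3 acks idx 1 -> match: F0=2 F1=0 F2=0 F3=1; commitIndex=1
Op 5: F0 acks idx 1 -> match: F0=2 F1=0 F2=0 F3=1; commitIndex=1
Op 6: append 3 -> log_len=5
Op 7: F1 acks idx 4 -> match: F0=2 F1=4 F2=0 F3=1; commitIndex=2

Answer: 2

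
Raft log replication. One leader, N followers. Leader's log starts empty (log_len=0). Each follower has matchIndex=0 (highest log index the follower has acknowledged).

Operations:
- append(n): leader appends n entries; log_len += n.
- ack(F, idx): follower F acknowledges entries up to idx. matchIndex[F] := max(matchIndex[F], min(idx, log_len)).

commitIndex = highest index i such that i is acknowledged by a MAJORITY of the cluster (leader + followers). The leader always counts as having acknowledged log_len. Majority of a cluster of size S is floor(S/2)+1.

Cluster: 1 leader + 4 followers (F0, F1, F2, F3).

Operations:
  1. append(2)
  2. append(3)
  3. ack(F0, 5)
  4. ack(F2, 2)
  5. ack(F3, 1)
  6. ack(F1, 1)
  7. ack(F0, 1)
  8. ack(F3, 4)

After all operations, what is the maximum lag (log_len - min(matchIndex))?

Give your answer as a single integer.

Answer: 4

Derivation:
Op 1: append 2 -> log_len=2
Op 2: append 3 -> log_len=5
Op 3: F0 acks idx 5 -> match: F0=5 F1=0 F2=0 F3=0; commitIndex=0
Op 4: F2 acks idx 2 -> match: F0=5 F1=0 F2=2 F3=0; commitIndex=2
Op 5: F3 acks idx 1 -> match: F0=5 F1=0 F2=2 F3=1; commitIndex=2
Op 6: F1 acks idx 1 -> match: F0=5 F1=1 F2=2 F3=1; commitIndex=2
Op 7: F0 acks idx 1 -> match: F0=5 F1=1 F2=2 F3=1; commitIndex=2
Op 8: F3 acks idx 4 -> match: F0=5 F1=1 F2=2 F3=4; commitIndex=4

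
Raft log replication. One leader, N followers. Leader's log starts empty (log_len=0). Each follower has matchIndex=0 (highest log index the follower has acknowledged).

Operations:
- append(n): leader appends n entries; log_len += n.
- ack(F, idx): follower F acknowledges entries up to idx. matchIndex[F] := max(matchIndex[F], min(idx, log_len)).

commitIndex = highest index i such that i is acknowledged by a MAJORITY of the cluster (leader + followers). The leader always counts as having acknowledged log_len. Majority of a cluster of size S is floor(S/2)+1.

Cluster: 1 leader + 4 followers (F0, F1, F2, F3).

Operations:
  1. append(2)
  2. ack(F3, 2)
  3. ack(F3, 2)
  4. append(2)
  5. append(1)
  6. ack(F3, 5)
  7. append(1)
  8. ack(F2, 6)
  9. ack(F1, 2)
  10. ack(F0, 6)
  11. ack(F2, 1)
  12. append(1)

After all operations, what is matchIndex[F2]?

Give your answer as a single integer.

Answer: 6

Derivation:
Op 1: append 2 -> log_len=2
Op 2: F3 acks idx 2 -> match: F0=0 F1=0 F2=0 F3=2; commitIndex=0
Op 3: F3 acks idx 2 -> match: F0=0 F1=0 F2=0 F3=2; commitIndex=0
Op 4: append 2 -> log_len=4
Op 5: append 1 -> log_len=5
Op 6: F3 acks idx 5 -> match: F0=0 F1=0 F2=0 F3=5; commitIndex=0
Op 7: append 1 -> log_len=6
Op 8: F2 acks idx 6 -> match: F0=0 F1=0 F2=6 F3=5; commitIndex=5
Op 9: F1 acks idx 2 -> match: F0=0 F1=2 F2=6 F3=5; commitIndex=5
Op 10: F0 acks idx 6 -> match: F0=6 F1=2 F2=6 F3=5; commitIndex=6
Op 11: F2 acks idx 1 -> match: F0=6 F1=2 F2=6 F3=5; commitIndex=6
Op 12: append 1 -> log_len=7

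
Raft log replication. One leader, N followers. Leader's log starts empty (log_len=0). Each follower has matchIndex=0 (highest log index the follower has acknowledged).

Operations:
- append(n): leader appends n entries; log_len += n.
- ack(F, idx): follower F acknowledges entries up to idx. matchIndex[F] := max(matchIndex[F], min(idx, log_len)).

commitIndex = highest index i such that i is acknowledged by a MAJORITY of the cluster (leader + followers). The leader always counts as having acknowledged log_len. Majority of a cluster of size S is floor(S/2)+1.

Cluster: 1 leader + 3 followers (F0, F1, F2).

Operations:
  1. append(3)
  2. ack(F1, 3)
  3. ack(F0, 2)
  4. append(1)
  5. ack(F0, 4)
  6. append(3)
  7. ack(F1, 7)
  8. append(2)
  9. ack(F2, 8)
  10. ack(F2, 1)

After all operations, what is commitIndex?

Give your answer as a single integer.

Answer: 7

Derivation:
Op 1: append 3 -> log_len=3
Op 2: F1 acks idx 3 -> match: F0=0 F1=3 F2=0; commitIndex=0
Op 3: F0 acks idx 2 -> match: F0=2 F1=3 F2=0; commitIndex=2
Op 4: append 1 -> log_len=4
Op 5: F0 acks idx 4 -> match: F0=4 F1=3 F2=0; commitIndex=3
Op 6: append 3 -> log_len=7
Op 7: F1 acks idx 7 -> match: F0=4 F1=7 F2=0; commitIndex=4
Op 8: append 2 -> log_len=9
Op 9: F2 acks idx 8 -> match: F0=4 F1=7 F2=8; commitIndex=7
Op 10: F2 acks idx 1 -> match: F0=4 F1=7 F2=8; commitIndex=7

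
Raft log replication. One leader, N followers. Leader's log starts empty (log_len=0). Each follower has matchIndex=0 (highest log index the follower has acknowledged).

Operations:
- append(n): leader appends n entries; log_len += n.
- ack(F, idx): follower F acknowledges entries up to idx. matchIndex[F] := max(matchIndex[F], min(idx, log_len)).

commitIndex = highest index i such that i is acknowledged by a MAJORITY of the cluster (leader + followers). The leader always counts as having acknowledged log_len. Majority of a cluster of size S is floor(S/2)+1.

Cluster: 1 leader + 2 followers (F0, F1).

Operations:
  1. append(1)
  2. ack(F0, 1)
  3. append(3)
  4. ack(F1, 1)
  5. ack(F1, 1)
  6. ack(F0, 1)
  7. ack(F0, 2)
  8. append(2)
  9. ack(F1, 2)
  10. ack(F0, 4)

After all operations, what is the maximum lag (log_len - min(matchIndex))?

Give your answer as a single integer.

Op 1: append 1 -> log_len=1
Op 2: F0 acks idx 1 -> match: F0=1 F1=0; commitIndex=1
Op 3: append 3 -> log_len=4
Op 4: F1 acks idx 1 -> match: F0=1 F1=1; commitIndex=1
Op 5: F1 acks idx 1 -> match: F0=1 F1=1; commitIndex=1
Op 6: F0 acks idx 1 -> match: F0=1 F1=1; commitIndex=1
Op 7: F0 acks idx 2 -> match: F0=2 F1=1; commitIndex=2
Op 8: append 2 -> log_len=6
Op 9: F1 acks idx 2 -> match: F0=2 F1=2; commitIndex=2
Op 10: F0 acks idx 4 -> match: F0=4 F1=2; commitIndex=4

Answer: 4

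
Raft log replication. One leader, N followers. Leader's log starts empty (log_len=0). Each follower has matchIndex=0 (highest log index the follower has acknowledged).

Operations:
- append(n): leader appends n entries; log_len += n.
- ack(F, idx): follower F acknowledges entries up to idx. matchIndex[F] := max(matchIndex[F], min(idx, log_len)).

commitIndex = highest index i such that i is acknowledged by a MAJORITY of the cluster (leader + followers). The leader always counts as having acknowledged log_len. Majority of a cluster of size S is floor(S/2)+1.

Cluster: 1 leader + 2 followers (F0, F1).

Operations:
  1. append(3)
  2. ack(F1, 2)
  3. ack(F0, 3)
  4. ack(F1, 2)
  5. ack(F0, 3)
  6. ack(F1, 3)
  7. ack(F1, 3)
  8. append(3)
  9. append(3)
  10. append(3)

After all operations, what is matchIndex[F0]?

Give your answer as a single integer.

Answer: 3

Derivation:
Op 1: append 3 -> log_len=3
Op 2: F1 acks idx 2 -> match: F0=0 F1=2; commitIndex=2
Op 3: F0 acks idx 3 -> match: F0=3 F1=2; commitIndex=3
Op 4: F1 acks idx 2 -> match: F0=3 F1=2; commitIndex=3
Op 5: F0 acks idx 3 -> match: F0=3 F1=2; commitIndex=3
Op 6: F1 acks idx 3 -> match: F0=3 F1=3; commitIndex=3
Op 7: F1 acks idx 3 -> match: F0=3 F1=3; commitIndex=3
Op 8: append 3 -> log_len=6
Op 9: append 3 -> log_len=9
Op 10: append 3 -> log_len=12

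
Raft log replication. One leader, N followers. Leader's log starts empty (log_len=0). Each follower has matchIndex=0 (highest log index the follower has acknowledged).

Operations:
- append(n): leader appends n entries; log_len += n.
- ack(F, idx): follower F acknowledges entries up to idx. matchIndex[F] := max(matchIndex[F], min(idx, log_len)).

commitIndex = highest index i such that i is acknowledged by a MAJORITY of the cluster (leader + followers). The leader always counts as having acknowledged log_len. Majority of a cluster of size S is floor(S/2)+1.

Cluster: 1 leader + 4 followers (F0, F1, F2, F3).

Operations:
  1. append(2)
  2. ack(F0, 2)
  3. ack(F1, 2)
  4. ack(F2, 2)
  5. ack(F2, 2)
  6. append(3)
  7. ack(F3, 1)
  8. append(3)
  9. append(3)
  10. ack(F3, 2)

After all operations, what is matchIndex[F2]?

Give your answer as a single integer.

Op 1: append 2 -> log_len=2
Op 2: F0 acks idx 2 -> match: F0=2 F1=0 F2=0 F3=0; commitIndex=0
Op 3: F1 acks idx 2 -> match: F0=2 F1=2 F2=0 F3=0; commitIndex=2
Op 4: F2 acks idx 2 -> match: F0=2 F1=2 F2=2 F3=0; commitIndex=2
Op 5: F2 acks idx 2 -> match: F0=2 F1=2 F2=2 F3=0; commitIndex=2
Op 6: append 3 -> log_len=5
Op 7: F3 acks idx 1 -> match: F0=2 F1=2 F2=2 F3=1; commitIndex=2
Op 8: append 3 -> log_len=8
Op 9: append 3 -> log_len=11
Op 10: F3 acks idx 2 -> match: F0=2 F1=2 F2=2 F3=2; commitIndex=2

Answer: 2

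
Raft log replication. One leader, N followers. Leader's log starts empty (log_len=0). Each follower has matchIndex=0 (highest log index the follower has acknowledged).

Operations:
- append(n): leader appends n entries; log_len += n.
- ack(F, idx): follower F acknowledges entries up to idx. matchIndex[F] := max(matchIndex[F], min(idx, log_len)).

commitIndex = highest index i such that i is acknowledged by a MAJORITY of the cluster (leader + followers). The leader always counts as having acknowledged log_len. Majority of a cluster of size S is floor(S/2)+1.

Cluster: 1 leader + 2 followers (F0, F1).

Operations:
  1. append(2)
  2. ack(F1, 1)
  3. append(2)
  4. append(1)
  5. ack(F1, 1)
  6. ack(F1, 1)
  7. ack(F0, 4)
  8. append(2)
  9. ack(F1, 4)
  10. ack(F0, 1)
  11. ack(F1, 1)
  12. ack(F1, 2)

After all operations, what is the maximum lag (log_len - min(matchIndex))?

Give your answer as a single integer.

Answer: 3

Derivation:
Op 1: append 2 -> log_len=2
Op 2: F1 acks idx 1 -> match: F0=0 F1=1; commitIndex=1
Op 3: append 2 -> log_len=4
Op 4: append 1 -> log_len=5
Op 5: F1 acks idx 1 -> match: F0=0 F1=1; commitIndex=1
Op 6: F1 acks idx 1 -> match: F0=0 F1=1; commitIndex=1
Op 7: F0 acks idx 4 -> match: F0=4 F1=1; commitIndex=4
Op 8: append 2 -> log_len=7
Op 9: F1 acks idx 4 -> match: F0=4 F1=4; commitIndex=4
Op 10: F0 acks idx 1 -> match: F0=4 F1=4; commitIndex=4
Op 11: F1 acks idx 1 -> match: F0=4 F1=4; commitIndex=4
Op 12: F1 acks idx 2 -> match: F0=4 F1=4; commitIndex=4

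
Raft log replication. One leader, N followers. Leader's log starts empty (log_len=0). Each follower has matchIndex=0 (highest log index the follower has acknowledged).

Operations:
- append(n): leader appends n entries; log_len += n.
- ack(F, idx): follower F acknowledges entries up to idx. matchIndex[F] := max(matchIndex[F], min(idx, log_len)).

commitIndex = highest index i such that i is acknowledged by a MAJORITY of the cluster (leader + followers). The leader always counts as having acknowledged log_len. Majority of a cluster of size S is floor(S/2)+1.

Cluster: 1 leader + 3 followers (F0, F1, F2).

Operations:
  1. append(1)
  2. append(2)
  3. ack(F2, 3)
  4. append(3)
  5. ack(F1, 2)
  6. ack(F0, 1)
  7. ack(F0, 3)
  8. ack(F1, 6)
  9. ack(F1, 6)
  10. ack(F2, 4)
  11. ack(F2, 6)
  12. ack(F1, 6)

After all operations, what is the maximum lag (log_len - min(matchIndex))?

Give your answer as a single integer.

Answer: 3

Derivation:
Op 1: append 1 -> log_len=1
Op 2: append 2 -> log_len=3
Op 3: F2 acks idx 3 -> match: F0=0 F1=0 F2=3; commitIndex=0
Op 4: append 3 -> log_len=6
Op 5: F1 acks idx 2 -> match: F0=0 F1=2 F2=3; commitIndex=2
Op 6: F0 acks idx 1 -> match: F0=1 F1=2 F2=3; commitIndex=2
Op 7: F0 acks idx 3 -> match: F0=3 F1=2 F2=3; commitIndex=3
Op 8: F1 acks idx 6 -> match: F0=3 F1=6 F2=3; commitIndex=3
Op 9: F1 acks idx 6 -> match: F0=3 F1=6 F2=3; commitIndex=3
Op 10: F2 acks idx 4 -> match: F0=3 F1=6 F2=4; commitIndex=4
Op 11: F2 acks idx 6 -> match: F0=3 F1=6 F2=6; commitIndex=6
Op 12: F1 acks idx 6 -> match: F0=3 F1=6 F2=6; commitIndex=6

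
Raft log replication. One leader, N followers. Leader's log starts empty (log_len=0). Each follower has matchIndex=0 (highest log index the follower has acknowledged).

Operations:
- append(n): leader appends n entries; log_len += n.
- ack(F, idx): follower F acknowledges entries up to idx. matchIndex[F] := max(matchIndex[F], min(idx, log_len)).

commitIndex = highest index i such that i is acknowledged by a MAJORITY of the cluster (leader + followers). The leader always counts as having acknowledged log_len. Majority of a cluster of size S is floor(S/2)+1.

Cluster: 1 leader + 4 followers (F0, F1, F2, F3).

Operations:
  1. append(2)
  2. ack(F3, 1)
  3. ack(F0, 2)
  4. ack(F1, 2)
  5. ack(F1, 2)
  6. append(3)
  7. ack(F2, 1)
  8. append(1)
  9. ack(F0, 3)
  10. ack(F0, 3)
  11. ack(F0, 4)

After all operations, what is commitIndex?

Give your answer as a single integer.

Op 1: append 2 -> log_len=2
Op 2: F3 acks idx 1 -> match: F0=0 F1=0 F2=0 F3=1; commitIndex=0
Op 3: F0 acks idx 2 -> match: F0=2 F1=0 F2=0 F3=1; commitIndex=1
Op 4: F1 acks idx 2 -> match: F0=2 F1=2 F2=0 F3=1; commitIndex=2
Op 5: F1 acks idx 2 -> match: F0=2 F1=2 F2=0 F3=1; commitIndex=2
Op 6: append 3 -> log_len=5
Op 7: F2 acks idx 1 -> match: F0=2 F1=2 F2=1 F3=1; commitIndex=2
Op 8: append 1 -> log_len=6
Op 9: F0 acks idx 3 -> match: F0=3 F1=2 F2=1 F3=1; commitIndex=2
Op 10: F0 acks idx 3 -> match: F0=3 F1=2 F2=1 F3=1; commitIndex=2
Op 11: F0 acks idx 4 -> match: F0=4 F1=2 F2=1 F3=1; commitIndex=2

Answer: 2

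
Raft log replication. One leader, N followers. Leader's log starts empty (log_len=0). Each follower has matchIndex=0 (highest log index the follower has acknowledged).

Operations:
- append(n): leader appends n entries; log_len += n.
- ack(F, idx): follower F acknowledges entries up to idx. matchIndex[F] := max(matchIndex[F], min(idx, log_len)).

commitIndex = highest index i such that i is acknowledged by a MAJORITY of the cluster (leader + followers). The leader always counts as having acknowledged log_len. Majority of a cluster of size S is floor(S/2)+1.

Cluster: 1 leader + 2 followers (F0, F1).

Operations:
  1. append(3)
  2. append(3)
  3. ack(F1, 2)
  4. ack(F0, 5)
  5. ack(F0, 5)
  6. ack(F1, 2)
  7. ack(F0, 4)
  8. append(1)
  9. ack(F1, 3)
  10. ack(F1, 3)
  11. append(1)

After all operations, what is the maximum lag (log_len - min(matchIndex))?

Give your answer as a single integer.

Op 1: append 3 -> log_len=3
Op 2: append 3 -> log_len=6
Op 3: F1 acks idx 2 -> match: F0=0 F1=2; commitIndex=2
Op 4: F0 acks idx 5 -> match: F0=5 F1=2; commitIndex=5
Op 5: F0 acks idx 5 -> match: F0=5 F1=2; commitIndex=5
Op 6: F1 acks idx 2 -> match: F0=5 F1=2; commitIndex=5
Op 7: F0 acks idx 4 -> match: F0=5 F1=2; commitIndex=5
Op 8: append 1 -> log_len=7
Op 9: F1 acks idx 3 -> match: F0=5 F1=3; commitIndex=5
Op 10: F1 acks idx 3 -> match: F0=5 F1=3; commitIndex=5
Op 11: append 1 -> log_len=8

Answer: 5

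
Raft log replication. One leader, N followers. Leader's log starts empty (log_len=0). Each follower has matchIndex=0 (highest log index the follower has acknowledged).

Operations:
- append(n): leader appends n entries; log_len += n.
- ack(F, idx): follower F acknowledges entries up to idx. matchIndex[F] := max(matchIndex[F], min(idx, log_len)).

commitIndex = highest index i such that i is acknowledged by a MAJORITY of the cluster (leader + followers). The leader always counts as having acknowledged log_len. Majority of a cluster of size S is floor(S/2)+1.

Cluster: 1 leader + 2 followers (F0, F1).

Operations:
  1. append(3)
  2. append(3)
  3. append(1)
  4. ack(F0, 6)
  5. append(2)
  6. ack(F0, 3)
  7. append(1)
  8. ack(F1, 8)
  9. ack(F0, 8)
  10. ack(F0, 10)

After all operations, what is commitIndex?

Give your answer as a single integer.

Answer: 10

Derivation:
Op 1: append 3 -> log_len=3
Op 2: append 3 -> log_len=6
Op 3: append 1 -> log_len=7
Op 4: F0 acks idx 6 -> match: F0=6 F1=0; commitIndex=6
Op 5: append 2 -> log_len=9
Op 6: F0 acks idx 3 -> match: F0=6 F1=0; commitIndex=6
Op 7: append 1 -> log_len=10
Op 8: F1 acks idx 8 -> match: F0=6 F1=8; commitIndex=8
Op 9: F0 acks idx 8 -> match: F0=8 F1=8; commitIndex=8
Op 10: F0 acks idx 10 -> match: F0=10 F1=8; commitIndex=10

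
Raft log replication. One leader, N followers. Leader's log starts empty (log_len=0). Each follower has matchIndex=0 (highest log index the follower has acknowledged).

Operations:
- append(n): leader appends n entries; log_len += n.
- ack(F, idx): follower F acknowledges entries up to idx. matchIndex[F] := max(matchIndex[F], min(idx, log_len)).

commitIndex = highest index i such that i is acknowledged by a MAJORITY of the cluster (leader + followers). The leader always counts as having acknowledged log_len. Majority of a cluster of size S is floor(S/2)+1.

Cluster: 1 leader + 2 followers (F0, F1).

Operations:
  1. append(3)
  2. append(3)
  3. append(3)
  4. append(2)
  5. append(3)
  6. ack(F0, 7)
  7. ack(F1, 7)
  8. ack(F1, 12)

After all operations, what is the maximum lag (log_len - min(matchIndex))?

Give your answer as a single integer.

Op 1: append 3 -> log_len=3
Op 2: append 3 -> log_len=6
Op 3: append 3 -> log_len=9
Op 4: append 2 -> log_len=11
Op 5: append 3 -> log_len=14
Op 6: F0 acks idx 7 -> match: F0=7 F1=0; commitIndex=7
Op 7: F1 acks idx 7 -> match: F0=7 F1=7; commitIndex=7
Op 8: F1 acks idx 12 -> match: F0=7 F1=12; commitIndex=12

Answer: 7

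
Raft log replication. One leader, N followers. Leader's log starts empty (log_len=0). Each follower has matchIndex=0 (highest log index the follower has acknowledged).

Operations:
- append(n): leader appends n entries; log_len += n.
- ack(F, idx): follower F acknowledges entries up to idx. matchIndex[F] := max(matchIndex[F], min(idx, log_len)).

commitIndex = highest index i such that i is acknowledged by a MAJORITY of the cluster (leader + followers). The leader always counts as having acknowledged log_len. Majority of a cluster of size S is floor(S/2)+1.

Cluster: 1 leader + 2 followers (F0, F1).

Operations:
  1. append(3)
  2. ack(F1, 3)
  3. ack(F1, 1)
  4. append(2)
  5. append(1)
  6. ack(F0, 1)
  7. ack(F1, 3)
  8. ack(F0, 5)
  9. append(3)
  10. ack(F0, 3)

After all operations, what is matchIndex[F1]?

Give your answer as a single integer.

Op 1: append 3 -> log_len=3
Op 2: F1 acks idx 3 -> match: F0=0 F1=3; commitIndex=3
Op 3: F1 acks idx 1 -> match: F0=0 F1=3; commitIndex=3
Op 4: append 2 -> log_len=5
Op 5: append 1 -> log_len=6
Op 6: F0 acks idx 1 -> match: F0=1 F1=3; commitIndex=3
Op 7: F1 acks idx 3 -> match: F0=1 F1=3; commitIndex=3
Op 8: F0 acks idx 5 -> match: F0=5 F1=3; commitIndex=5
Op 9: append 3 -> log_len=9
Op 10: F0 acks idx 3 -> match: F0=5 F1=3; commitIndex=5

Answer: 3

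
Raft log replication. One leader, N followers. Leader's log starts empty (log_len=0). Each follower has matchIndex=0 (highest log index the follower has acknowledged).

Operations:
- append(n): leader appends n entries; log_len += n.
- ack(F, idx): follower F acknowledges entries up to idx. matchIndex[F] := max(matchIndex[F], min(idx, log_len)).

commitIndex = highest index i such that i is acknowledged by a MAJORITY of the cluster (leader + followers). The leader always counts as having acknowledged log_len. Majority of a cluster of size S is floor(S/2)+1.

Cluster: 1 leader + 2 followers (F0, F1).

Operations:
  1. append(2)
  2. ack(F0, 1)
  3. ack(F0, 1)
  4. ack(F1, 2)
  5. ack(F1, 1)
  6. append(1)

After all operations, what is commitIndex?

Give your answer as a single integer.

Op 1: append 2 -> log_len=2
Op 2: F0 acks idx 1 -> match: F0=1 F1=0; commitIndex=1
Op 3: F0 acks idx 1 -> match: F0=1 F1=0; commitIndex=1
Op 4: F1 acks idx 2 -> match: F0=1 F1=2; commitIndex=2
Op 5: F1 acks idx 1 -> match: F0=1 F1=2; commitIndex=2
Op 6: append 1 -> log_len=3

Answer: 2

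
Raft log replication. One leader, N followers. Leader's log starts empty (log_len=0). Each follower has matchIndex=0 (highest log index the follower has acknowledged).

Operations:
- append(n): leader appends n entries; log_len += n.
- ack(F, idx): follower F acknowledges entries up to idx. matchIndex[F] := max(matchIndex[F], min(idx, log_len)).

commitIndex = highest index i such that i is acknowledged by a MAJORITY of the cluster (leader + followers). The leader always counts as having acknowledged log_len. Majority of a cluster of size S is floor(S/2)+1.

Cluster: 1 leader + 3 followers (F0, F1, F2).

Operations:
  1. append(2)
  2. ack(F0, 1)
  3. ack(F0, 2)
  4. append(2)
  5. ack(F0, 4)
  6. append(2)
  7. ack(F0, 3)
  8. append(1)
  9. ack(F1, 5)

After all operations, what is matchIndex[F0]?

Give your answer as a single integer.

Op 1: append 2 -> log_len=2
Op 2: F0 acks idx 1 -> match: F0=1 F1=0 F2=0; commitIndex=0
Op 3: F0 acks idx 2 -> match: F0=2 F1=0 F2=0; commitIndex=0
Op 4: append 2 -> log_len=4
Op 5: F0 acks idx 4 -> match: F0=4 F1=0 F2=0; commitIndex=0
Op 6: append 2 -> log_len=6
Op 7: F0 acks idx 3 -> match: F0=4 F1=0 F2=0; commitIndex=0
Op 8: append 1 -> log_len=7
Op 9: F1 acks idx 5 -> match: F0=4 F1=5 F2=0; commitIndex=4

Answer: 4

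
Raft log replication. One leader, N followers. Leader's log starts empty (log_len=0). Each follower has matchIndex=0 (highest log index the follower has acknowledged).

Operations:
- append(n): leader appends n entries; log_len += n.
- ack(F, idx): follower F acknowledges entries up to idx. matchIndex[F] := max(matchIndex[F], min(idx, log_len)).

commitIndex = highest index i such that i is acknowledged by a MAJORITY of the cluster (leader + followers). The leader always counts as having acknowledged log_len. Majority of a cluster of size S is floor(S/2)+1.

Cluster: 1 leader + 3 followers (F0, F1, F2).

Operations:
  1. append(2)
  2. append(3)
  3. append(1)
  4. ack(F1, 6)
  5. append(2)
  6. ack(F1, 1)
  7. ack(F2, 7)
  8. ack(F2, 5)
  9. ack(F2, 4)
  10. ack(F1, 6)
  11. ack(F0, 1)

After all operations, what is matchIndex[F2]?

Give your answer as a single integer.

Answer: 7

Derivation:
Op 1: append 2 -> log_len=2
Op 2: append 3 -> log_len=5
Op 3: append 1 -> log_len=6
Op 4: F1 acks idx 6 -> match: F0=0 F1=6 F2=0; commitIndex=0
Op 5: append 2 -> log_len=8
Op 6: F1 acks idx 1 -> match: F0=0 F1=6 F2=0; commitIndex=0
Op 7: F2 acks idx 7 -> match: F0=0 F1=6 F2=7; commitIndex=6
Op 8: F2 acks idx 5 -> match: F0=0 F1=6 F2=7; commitIndex=6
Op 9: F2 acks idx 4 -> match: F0=0 F1=6 F2=7; commitIndex=6
Op 10: F1 acks idx 6 -> match: F0=0 F1=6 F2=7; commitIndex=6
Op 11: F0 acks idx 1 -> match: F0=1 F1=6 F2=7; commitIndex=6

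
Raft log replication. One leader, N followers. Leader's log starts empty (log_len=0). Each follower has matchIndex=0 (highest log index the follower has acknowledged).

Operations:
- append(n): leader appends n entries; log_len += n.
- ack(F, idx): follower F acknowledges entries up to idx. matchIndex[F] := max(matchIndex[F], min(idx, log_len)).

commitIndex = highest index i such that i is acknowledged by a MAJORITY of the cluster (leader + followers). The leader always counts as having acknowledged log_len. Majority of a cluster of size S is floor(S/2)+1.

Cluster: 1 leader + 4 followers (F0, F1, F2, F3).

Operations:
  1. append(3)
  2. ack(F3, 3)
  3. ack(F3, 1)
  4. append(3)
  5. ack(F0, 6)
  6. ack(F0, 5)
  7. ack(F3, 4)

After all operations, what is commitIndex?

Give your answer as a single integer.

Answer: 4

Derivation:
Op 1: append 3 -> log_len=3
Op 2: F3 acks idx 3 -> match: F0=0 F1=0 F2=0 F3=3; commitIndex=0
Op 3: F3 acks idx 1 -> match: F0=0 F1=0 F2=0 F3=3; commitIndex=0
Op 4: append 3 -> log_len=6
Op 5: F0 acks idx 6 -> match: F0=6 F1=0 F2=0 F3=3; commitIndex=3
Op 6: F0 acks idx 5 -> match: F0=6 F1=0 F2=0 F3=3; commitIndex=3
Op 7: F3 acks idx 4 -> match: F0=6 F1=0 F2=0 F3=4; commitIndex=4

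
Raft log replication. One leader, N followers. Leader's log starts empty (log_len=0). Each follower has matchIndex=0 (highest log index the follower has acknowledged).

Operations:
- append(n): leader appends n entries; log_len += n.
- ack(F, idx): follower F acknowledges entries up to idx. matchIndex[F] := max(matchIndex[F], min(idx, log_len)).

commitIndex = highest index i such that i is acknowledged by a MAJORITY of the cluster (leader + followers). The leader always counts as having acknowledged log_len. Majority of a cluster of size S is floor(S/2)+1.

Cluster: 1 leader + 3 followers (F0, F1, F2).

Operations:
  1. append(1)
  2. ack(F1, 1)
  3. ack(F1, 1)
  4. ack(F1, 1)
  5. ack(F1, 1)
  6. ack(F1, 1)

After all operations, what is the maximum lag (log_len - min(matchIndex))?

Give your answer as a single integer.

Op 1: append 1 -> log_len=1
Op 2: F1 acks idx 1 -> match: F0=0 F1=1 F2=0; commitIndex=0
Op 3: F1 acks idx 1 -> match: F0=0 F1=1 F2=0; commitIndex=0
Op 4: F1 acks idx 1 -> match: F0=0 F1=1 F2=0; commitIndex=0
Op 5: F1 acks idx 1 -> match: F0=0 F1=1 F2=0; commitIndex=0
Op 6: F1 acks idx 1 -> match: F0=0 F1=1 F2=0; commitIndex=0

Answer: 1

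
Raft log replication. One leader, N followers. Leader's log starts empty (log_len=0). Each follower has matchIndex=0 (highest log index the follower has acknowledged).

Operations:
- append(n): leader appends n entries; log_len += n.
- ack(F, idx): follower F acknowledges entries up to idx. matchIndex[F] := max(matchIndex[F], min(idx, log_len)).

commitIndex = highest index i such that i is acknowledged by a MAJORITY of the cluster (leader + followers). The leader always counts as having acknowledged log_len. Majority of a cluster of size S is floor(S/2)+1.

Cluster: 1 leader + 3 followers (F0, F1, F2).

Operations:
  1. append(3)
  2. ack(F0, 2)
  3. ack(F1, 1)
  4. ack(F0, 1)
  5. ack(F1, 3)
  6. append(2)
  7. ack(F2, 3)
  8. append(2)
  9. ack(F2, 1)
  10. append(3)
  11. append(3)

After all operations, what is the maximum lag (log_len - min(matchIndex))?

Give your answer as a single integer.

Op 1: append 3 -> log_len=3
Op 2: F0 acks idx 2 -> match: F0=2 F1=0 F2=0; commitIndex=0
Op 3: F1 acks idx 1 -> match: F0=2 F1=1 F2=0; commitIndex=1
Op 4: F0 acks idx 1 -> match: F0=2 F1=1 F2=0; commitIndex=1
Op 5: F1 acks idx 3 -> match: F0=2 F1=3 F2=0; commitIndex=2
Op 6: append 2 -> log_len=5
Op 7: F2 acks idx 3 -> match: F0=2 F1=3 F2=3; commitIndex=3
Op 8: append 2 -> log_len=7
Op 9: F2 acks idx 1 -> match: F0=2 F1=3 F2=3; commitIndex=3
Op 10: append 3 -> log_len=10
Op 11: append 3 -> log_len=13

Answer: 11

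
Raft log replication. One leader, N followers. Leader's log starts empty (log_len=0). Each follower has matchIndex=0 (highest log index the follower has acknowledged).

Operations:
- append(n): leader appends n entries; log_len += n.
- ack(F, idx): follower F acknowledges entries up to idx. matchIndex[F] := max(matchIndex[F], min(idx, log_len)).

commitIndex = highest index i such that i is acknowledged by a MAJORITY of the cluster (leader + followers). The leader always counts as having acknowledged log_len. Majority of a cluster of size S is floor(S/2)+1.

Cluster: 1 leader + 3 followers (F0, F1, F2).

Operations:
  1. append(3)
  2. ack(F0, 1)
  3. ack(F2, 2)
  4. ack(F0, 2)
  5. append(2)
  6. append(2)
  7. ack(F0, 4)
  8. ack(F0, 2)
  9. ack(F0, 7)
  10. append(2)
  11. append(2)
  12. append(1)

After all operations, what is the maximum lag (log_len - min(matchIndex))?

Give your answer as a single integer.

Answer: 12

Derivation:
Op 1: append 3 -> log_len=3
Op 2: F0 acks idx 1 -> match: F0=1 F1=0 F2=0; commitIndex=0
Op 3: F2 acks idx 2 -> match: F0=1 F1=0 F2=2; commitIndex=1
Op 4: F0 acks idx 2 -> match: F0=2 F1=0 F2=2; commitIndex=2
Op 5: append 2 -> log_len=5
Op 6: append 2 -> log_len=7
Op 7: F0 acks idx 4 -> match: F0=4 F1=0 F2=2; commitIndex=2
Op 8: F0 acks idx 2 -> match: F0=4 F1=0 F2=2; commitIndex=2
Op 9: F0 acks idx 7 -> match: F0=7 F1=0 F2=2; commitIndex=2
Op 10: append 2 -> log_len=9
Op 11: append 2 -> log_len=11
Op 12: append 1 -> log_len=12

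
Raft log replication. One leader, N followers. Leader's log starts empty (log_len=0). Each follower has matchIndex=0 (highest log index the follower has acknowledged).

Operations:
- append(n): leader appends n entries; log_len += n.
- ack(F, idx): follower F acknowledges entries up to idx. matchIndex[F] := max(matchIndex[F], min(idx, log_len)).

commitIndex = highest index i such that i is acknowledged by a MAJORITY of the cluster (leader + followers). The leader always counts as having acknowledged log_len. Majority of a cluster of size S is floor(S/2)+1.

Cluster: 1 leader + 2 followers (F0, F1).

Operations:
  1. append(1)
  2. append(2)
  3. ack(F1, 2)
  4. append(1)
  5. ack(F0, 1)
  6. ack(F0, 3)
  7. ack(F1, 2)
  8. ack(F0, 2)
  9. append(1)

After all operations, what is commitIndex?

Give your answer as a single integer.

Op 1: append 1 -> log_len=1
Op 2: append 2 -> log_len=3
Op 3: F1 acks idx 2 -> match: F0=0 F1=2; commitIndex=2
Op 4: append 1 -> log_len=4
Op 5: F0 acks idx 1 -> match: F0=1 F1=2; commitIndex=2
Op 6: F0 acks idx 3 -> match: F0=3 F1=2; commitIndex=3
Op 7: F1 acks idx 2 -> match: F0=3 F1=2; commitIndex=3
Op 8: F0 acks idx 2 -> match: F0=3 F1=2; commitIndex=3
Op 9: append 1 -> log_len=5

Answer: 3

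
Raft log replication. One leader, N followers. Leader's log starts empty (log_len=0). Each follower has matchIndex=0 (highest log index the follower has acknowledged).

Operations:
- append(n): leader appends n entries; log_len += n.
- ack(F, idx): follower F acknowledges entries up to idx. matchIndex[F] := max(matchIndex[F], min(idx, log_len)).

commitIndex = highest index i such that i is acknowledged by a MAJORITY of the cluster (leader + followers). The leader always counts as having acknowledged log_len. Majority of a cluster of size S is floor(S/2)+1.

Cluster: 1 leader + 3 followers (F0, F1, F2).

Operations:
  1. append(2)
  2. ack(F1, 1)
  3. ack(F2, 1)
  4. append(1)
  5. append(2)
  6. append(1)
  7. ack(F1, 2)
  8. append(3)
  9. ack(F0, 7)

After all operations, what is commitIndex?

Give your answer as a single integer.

Op 1: append 2 -> log_len=2
Op 2: F1 acks idx 1 -> match: F0=0 F1=1 F2=0; commitIndex=0
Op 3: F2 acks idx 1 -> match: F0=0 F1=1 F2=1; commitIndex=1
Op 4: append 1 -> log_len=3
Op 5: append 2 -> log_len=5
Op 6: append 1 -> log_len=6
Op 7: F1 acks idx 2 -> match: F0=0 F1=2 F2=1; commitIndex=1
Op 8: append 3 -> log_len=9
Op 9: F0 acks idx 7 -> match: F0=7 F1=2 F2=1; commitIndex=2

Answer: 2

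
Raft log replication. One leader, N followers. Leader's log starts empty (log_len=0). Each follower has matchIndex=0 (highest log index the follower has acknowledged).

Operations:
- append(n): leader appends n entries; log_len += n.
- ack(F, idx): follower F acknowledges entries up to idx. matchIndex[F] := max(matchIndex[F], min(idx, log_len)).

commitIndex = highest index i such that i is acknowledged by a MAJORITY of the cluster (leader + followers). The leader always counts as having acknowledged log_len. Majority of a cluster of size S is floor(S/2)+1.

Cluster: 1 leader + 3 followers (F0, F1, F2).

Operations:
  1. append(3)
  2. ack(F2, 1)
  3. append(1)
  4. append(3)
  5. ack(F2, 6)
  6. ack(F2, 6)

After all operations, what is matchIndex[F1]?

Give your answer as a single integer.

Op 1: append 3 -> log_len=3
Op 2: F2 acks idx 1 -> match: F0=0 F1=0 F2=1; commitIndex=0
Op 3: append 1 -> log_len=4
Op 4: append 3 -> log_len=7
Op 5: F2 acks idx 6 -> match: F0=0 F1=0 F2=6; commitIndex=0
Op 6: F2 acks idx 6 -> match: F0=0 F1=0 F2=6; commitIndex=0

Answer: 0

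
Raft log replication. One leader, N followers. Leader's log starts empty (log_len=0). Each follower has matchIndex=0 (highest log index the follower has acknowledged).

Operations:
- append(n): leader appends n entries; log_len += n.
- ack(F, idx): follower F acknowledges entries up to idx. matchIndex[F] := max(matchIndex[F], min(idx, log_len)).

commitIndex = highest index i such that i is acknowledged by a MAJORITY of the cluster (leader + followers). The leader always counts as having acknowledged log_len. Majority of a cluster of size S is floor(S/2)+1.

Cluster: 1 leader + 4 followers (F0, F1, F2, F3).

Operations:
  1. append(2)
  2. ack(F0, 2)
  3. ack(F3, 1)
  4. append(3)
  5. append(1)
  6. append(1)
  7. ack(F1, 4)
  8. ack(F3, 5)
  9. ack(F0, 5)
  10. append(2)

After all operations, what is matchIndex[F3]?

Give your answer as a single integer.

Answer: 5

Derivation:
Op 1: append 2 -> log_len=2
Op 2: F0 acks idx 2 -> match: F0=2 F1=0 F2=0 F3=0; commitIndex=0
Op 3: F3 acks idx 1 -> match: F0=2 F1=0 F2=0 F3=1; commitIndex=1
Op 4: append 3 -> log_len=5
Op 5: append 1 -> log_len=6
Op 6: append 1 -> log_len=7
Op 7: F1 acks idx 4 -> match: F0=2 F1=4 F2=0 F3=1; commitIndex=2
Op 8: F3 acks idx 5 -> match: F0=2 F1=4 F2=0 F3=5; commitIndex=4
Op 9: F0 acks idx 5 -> match: F0=5 F1=4 F2=0 F3=5; commitIndex=5
Op 10: append 2 -> log_len=9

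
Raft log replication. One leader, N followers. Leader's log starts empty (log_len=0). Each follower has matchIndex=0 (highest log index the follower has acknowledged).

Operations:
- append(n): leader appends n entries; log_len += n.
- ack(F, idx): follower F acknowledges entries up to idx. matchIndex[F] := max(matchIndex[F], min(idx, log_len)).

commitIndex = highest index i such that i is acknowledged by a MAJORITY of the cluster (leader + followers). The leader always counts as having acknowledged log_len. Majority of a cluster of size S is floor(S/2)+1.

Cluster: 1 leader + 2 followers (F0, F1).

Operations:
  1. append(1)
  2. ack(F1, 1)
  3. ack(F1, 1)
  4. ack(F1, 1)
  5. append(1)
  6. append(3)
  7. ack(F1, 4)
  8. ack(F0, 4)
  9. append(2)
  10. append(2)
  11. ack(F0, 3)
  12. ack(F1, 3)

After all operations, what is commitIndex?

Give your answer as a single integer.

Answer: 4

Derivation:
Op 1: append 1 -> log_len=1
Op 2: F1 acks idx 1 -> match: F0=0 F1=1; commitIndex=1
Op 3: F1 acks idx 1 -> match: F0=0 F1=1; commitIndex=1
Op 4: F1 acks idx 1 -> match: F0=0 F1=1; commitIndex=1
Op 5: append 1 -> log_len=2
Op 6: append 3 -> log_len=5
Op 7: F1 acks idx 4 -> match: F0=0 F1=4; commitIndex=4
Op 8: F0 acks idx 4 -> match: F0=4 F1=4; commitIndex=4
Op 9: append 2 -> log_len=7
Op 10: append 2 -> log_len=9
Op 11: F0 acks idx 3 -> match: F0=4 F1=4; commitIndex=4
Op 12: F1 acks idx 3 -> match: F0=4 F1=4; commitIndex=4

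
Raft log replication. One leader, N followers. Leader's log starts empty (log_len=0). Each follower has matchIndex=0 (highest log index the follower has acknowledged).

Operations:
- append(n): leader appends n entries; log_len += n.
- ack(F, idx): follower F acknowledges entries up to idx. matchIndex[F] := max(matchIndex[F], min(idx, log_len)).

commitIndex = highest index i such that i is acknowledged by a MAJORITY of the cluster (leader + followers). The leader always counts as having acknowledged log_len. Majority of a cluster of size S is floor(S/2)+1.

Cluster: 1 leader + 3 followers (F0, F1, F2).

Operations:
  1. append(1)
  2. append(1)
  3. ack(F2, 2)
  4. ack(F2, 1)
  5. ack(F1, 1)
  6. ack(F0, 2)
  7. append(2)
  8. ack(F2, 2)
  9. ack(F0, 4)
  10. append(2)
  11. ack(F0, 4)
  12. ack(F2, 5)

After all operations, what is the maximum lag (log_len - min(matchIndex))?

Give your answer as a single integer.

Op 1: append 1 -> log_len=1
Op 2: append 1 -> log_len=2
Op 3: F2 acks idx 2 -> match: F0=0 F1=0 F2=2; commitIndex=0
Op 4: F2 acks idx 1 -> match: F0=0 F1=0 F2=2; commitIndex=0
Op 5: F1 acks idx 1 -> match: F0=0 F1=1 F2=2; commitIndex=1
Op 6: F0 acks idx 2 -> match: F0=2 F1=1 F2=2; commitIndex=2
Op 7: append 2 -> log_len=4
Op 8: F2 acks idx 2 -> match: F0=2 F1=1 F2=2; commitIndex=2
Op 9: F0 acks idx 4 -> match: F0=4 F1=1 F2=2; commitIndex=2
Op 10: append 2 -> log_len=6
Op 11: F0 acks idx 4 -> match: F0=4 F1=1 F2=2; commitIndex=2
Op 12: F2 acks idx 5 -> match: F0=4 F1=1 F2=5; commitIndex=4

Answer: 5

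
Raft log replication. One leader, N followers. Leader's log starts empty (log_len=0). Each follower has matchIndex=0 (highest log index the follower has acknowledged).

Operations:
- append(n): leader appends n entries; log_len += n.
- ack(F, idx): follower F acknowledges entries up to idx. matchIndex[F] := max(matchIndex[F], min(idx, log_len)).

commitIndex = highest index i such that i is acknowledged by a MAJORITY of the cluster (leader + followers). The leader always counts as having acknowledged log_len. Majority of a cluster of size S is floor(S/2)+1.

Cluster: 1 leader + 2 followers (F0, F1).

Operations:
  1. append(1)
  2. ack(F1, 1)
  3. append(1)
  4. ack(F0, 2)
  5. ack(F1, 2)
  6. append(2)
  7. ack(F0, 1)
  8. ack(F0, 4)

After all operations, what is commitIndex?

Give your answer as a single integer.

Answer: 4

Derivation:
Op 1: append 1 -> log_len=1
Op 2: F1 acks idx 1 -> match: F0=0 F1=1; commitIndex=1
Op 3: append 1 -> log_len=2
Op 4: F0 acks idx 2 -> match: F0=2 F1=1; commitIndex=2
Op 5: F1 acks idx 2 -> match: F0=2 F1=2; commitIndex=2
Op 6: append 2 -> log_len=4
Op 7: F0 acks idx 1 -> match: F0=2 F1=2; commitIndex=2
Op 8: F0 acks idx 4 -> match: F0=4 F1=2; commitIndex=4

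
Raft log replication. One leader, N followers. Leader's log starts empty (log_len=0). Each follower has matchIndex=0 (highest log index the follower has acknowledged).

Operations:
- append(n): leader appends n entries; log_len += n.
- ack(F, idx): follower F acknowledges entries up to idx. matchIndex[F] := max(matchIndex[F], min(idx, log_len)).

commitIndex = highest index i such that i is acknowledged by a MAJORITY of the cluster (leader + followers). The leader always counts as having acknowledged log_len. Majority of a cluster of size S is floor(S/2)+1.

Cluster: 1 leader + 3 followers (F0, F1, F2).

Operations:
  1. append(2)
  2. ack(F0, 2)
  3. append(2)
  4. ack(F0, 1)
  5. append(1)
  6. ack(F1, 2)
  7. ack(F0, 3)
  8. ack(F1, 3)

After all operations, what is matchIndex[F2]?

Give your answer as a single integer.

Answer: 0

Derivation:
Op 1: append 2 -> log_len=2
Op 2: F0 acks idx 2 -> match: F0=2 F1=0 F2=0; commitIndex=0
Op 3: append 2 -> log_len=4
Op 4: F0 acks idx 1 -> match: F0=2 F1=0 F2=0; commitIndex=0
Op 5: append 1 -> log_len=5
Op 6: F1 acks idx 2 -> match: F0=2 F1=2 F2=0; commitIndex=2
Op 7: F0 acks idx 3 -> match: F0=3 F1=2 F2=0; commitIndex=2
Op 8: F1 acks idx 3 -> match: F0=3 F1=3 F2=0; commitIndex=3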